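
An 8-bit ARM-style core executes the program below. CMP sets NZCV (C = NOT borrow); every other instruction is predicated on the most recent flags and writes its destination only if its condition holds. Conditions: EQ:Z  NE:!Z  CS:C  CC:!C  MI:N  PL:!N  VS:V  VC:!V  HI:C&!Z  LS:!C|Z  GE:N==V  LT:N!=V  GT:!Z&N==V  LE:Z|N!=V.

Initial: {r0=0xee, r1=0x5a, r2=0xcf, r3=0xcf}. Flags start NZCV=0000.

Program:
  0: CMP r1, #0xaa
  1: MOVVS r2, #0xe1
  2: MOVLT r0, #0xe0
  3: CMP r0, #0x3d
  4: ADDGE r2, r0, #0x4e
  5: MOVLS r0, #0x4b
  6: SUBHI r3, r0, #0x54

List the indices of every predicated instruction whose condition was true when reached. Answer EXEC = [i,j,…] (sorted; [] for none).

[0] flags=1001 → (cmp)
[1] flags=1001 VS?T → r2=0xe1
[2] flags=1001 LT?F → skip
[3] flags=1010 → (cmp)
[4] flags=1010 GE?F → skip
[5] flags=1010 LS?F → skip
[6] flags=1010 HI?T → r3=0x9a

EXEC = [1,6]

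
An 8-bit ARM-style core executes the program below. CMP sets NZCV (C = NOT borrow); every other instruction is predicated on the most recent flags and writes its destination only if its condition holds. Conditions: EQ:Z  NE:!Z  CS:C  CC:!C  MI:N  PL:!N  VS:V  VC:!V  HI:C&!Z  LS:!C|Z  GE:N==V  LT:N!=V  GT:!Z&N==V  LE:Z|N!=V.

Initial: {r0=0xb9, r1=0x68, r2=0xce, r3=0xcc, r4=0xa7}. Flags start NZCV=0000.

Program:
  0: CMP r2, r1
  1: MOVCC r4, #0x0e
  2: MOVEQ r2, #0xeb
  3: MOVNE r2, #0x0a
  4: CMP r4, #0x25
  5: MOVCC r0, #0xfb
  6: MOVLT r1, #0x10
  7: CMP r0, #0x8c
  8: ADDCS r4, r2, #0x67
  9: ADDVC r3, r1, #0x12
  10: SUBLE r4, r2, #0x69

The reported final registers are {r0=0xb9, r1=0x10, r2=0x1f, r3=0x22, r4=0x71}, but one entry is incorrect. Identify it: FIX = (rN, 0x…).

0: ✓ CMP  NZCV=0011
1: · MOVCC
2: · MOVEQ
3: ✓ MOVNE  r2←0x0a
4: ✓ CMP  NZCV=1010
5: · MOVCC
6: ✓ MOVLT  r1←0x10
7: ✓ CMP  NZCV=0010
8: ✓ ADDCS  r4←0x71
9: ✓ ADDVC  r3←0x22
10: · SUBLE

FIX = (r2, 0x0a)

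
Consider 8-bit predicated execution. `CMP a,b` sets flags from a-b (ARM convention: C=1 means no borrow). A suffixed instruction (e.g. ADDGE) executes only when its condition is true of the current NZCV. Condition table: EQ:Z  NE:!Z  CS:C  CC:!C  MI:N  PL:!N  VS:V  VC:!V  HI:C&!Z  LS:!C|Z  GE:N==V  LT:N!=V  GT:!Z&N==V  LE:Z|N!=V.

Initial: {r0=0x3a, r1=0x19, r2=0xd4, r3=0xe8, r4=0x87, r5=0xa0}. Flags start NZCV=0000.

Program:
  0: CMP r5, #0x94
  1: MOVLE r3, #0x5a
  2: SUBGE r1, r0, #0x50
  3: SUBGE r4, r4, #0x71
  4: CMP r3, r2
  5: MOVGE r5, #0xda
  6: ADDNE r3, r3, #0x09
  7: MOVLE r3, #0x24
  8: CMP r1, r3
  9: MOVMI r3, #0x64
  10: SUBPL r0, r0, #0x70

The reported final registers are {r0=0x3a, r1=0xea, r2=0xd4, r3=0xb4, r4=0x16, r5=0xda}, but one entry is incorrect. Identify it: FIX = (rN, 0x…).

0: ✓ CMP  NZCV=0010
1: · MOVLE
2: ✓ SUBGE  r1←0xea
3: ✓ SUBGE  r4←0x16
4: ✓ CMP  NZCV=0010
5: ✓ MOVGE  r5←0xda
6: ✓ ADDNE  r3←0xf1
7: · MOVLE
8: ✓ CMP  NZCV=1000
9: ✓ MOVMI  r3←0x64
10: · SUBPL

FIX = (r3, 0x64)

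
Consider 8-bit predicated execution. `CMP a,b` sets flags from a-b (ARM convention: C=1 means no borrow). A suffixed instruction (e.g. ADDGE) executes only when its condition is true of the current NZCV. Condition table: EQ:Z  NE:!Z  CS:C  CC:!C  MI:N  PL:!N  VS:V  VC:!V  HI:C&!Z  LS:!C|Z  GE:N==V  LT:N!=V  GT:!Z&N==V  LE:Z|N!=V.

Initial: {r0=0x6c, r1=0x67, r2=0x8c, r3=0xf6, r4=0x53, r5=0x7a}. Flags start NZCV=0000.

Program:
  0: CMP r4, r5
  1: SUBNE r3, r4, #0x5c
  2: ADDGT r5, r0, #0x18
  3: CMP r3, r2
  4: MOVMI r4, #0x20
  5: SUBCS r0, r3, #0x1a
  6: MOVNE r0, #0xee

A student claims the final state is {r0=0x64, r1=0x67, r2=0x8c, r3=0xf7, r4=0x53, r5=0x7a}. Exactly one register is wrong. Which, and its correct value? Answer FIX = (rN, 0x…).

FIX = (r0, 0xee)

0: ✓ CMP  NZCV=1000
1: ✓ SUBNE  r3←0xf7
2: · ADDGT
3: ✓ CMP  NZCV=0010
4: · MOVMI
5: ✓ SUBCS  r0←0xdd
6: ✓ MOVNE  r0←0xee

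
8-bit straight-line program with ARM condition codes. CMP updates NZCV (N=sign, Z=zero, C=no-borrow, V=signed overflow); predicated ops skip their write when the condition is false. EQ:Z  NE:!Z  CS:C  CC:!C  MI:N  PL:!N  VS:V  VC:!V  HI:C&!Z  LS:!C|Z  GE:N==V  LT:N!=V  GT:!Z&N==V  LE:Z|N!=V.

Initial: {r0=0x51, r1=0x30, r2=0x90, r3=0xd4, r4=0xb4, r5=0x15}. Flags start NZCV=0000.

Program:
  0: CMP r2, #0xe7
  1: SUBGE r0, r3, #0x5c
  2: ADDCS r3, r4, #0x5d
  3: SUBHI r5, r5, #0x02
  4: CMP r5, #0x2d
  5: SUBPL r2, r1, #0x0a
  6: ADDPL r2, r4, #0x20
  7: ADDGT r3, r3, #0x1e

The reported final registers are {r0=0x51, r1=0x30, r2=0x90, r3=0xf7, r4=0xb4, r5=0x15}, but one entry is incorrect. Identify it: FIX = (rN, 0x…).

0: ✓ CMP  NZCV=1000
1: · SUBGE
2: · ADDCS
3: · SUBHI
4: ✓ CMP  NZCV=1000
5: · SUBPL
6: · ADDPL
7: · ADDGT

FIX = (r3, 0xd4)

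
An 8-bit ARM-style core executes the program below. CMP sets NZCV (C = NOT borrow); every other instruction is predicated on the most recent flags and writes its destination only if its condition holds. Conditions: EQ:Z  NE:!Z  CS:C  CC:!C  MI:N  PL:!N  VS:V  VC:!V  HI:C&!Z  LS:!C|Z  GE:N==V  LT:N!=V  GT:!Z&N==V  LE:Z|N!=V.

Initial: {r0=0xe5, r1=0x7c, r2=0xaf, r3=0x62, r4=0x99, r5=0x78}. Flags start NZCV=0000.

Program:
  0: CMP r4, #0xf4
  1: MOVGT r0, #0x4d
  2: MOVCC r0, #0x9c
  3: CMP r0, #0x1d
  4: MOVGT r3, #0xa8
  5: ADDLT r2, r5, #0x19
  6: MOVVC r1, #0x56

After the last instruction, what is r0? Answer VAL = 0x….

VAL = 0x9c

0: ✓ CMP  NZCV=1000
1: · MOVGT
2: ✓ MOVCC  r0←0x9c
3: ✓ CMP  NZCV=0011
4: · MOVGT
5: ✓ ADDLT  r2←0x91
6: · MOVVC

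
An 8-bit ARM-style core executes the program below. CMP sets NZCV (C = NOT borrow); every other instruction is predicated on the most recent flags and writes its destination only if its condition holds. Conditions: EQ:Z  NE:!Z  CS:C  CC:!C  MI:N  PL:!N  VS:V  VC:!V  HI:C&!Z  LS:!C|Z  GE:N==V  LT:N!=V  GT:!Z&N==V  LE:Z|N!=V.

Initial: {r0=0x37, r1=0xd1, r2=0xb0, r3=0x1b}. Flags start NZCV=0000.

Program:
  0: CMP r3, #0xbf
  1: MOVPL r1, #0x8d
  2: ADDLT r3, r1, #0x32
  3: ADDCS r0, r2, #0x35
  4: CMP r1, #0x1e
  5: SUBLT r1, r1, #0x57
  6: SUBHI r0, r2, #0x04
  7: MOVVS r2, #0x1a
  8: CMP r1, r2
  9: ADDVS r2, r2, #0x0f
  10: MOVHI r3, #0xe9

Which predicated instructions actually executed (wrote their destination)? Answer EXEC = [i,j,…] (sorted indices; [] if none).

EXEC = [1,5,6,7,10]

0: ✓ CMP  NZCV=0000
1: ✓ MOVPL  r1←0x8d
2: · ADDLT
3: · ADDCS
4: ✓ CMP  NZCV=0011
5: ✓ SUBLT  r1←0x36
6: ✓ SUBHI  r0←0xac
7: ✓ MOVVS  r2←0x1a
8: ✓ CMP  NZCV=0010
9: · ADDVS
10: ✓ MOVHI  r3←0xe9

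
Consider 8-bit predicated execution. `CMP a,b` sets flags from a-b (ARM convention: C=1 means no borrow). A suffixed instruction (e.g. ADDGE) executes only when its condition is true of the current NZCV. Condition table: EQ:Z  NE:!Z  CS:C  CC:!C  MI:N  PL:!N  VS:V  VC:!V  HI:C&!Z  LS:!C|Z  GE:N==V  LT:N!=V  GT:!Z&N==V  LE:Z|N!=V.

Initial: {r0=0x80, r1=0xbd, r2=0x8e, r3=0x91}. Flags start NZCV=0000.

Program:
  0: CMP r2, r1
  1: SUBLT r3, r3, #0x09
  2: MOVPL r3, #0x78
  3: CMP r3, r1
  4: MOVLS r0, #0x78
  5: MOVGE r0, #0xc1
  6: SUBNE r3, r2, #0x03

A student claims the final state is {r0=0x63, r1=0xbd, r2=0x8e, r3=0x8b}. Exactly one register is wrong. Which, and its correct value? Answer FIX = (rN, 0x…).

0: ✓ CMP  NZCV=1000
1: ✓ SUBLT  r3←0x88
2: · MOVPL
3: ✓ CMP  NZCV=1000
4: ✓ MOVLS  r0←0x78
5: · MOVGE
6: ✓ SUBNE  r3←0x8b

FIX = (r0, 0x78)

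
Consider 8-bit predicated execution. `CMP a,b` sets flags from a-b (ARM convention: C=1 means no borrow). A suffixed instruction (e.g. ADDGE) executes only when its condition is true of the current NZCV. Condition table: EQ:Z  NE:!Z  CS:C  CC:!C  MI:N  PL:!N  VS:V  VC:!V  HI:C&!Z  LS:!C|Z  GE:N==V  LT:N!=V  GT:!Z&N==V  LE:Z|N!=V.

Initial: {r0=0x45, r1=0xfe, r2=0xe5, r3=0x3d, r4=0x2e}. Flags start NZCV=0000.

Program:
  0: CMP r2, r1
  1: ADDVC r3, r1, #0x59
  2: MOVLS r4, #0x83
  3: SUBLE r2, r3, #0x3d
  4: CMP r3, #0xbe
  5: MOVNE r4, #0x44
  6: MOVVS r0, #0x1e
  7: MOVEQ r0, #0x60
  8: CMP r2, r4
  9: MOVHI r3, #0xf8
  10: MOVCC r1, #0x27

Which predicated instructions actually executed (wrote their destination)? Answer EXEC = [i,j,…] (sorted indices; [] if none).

EXEC = [1,2,3,5,6,10]

0: ✓ CMP  NZCV=1000
1: ✓ ADDVC  r3←0x57
2: ✓ MOVLS  r4←0x83
3: ✓ SUBLE  r2←0x1a
4: ✓ CMP  NZCV=1001
5: ✓ MOVNE  r4←0x44
6: ✓ MOVVS  r0←0x1e
7: · MOVEQ
8: ✓ CMP  NZCV=1000
9: · MOVHI
10: ✓ MOVCC  r1←0x27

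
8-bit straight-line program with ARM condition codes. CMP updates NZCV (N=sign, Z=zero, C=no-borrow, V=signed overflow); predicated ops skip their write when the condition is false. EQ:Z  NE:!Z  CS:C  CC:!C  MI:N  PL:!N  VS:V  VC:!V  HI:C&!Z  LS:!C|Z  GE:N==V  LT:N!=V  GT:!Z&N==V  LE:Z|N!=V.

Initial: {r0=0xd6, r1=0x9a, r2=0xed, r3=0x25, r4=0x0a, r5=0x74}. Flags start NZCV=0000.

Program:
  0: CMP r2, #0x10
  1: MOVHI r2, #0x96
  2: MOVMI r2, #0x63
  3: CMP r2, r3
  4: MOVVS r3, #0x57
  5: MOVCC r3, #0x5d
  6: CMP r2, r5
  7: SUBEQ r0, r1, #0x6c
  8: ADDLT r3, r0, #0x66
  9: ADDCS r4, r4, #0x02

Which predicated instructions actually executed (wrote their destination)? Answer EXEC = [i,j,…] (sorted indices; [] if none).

[0] flags=1010 → (cmp)
[1] flags=1010 HI?T → r2=0x96
[2] flags=1010 MI?T → r2=0x63
[3] flags=0010 → (cmp)
[4] flags=0010 VS?F → skip
[5] flags=0010 CC?F → skip
[6] flags=1000 → (cmp)
[7] flags=1000 EQ?F → skip
[8] flags=1000 LT?T → r3=0x3c
[9] flags=1000 CS?F → skip

EXEC = [1,2,8]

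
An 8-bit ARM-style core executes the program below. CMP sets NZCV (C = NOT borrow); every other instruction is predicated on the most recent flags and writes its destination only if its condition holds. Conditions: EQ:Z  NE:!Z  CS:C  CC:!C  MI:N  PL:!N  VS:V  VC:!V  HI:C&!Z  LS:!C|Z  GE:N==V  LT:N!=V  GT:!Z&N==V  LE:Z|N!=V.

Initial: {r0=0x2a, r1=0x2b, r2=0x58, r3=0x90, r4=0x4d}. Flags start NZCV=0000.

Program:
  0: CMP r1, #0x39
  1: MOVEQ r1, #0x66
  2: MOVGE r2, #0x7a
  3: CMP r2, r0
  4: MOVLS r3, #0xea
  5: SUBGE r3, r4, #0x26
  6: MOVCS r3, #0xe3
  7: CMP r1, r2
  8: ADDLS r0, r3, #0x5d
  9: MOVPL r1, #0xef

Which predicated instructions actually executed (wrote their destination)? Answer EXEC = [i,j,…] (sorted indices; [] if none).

[0] flags=1000 → (cmp)
[1] flags=1000 EQ?F → skip
[2] flags=1000 GE?F → skip
[3] flags=0010 → (cmp)
[4] flags=0010 LS?F → skip
[5] flags=0010 GE?T → r3=0x27
[6] flags=0010 CS?T → r3=0xe3
[7] flags=1000 → (cmp)
[8] flags=1000 LS?T → r0=0x40
[9] flags=1000 PL?F → skip

EXEC = [5,6,8]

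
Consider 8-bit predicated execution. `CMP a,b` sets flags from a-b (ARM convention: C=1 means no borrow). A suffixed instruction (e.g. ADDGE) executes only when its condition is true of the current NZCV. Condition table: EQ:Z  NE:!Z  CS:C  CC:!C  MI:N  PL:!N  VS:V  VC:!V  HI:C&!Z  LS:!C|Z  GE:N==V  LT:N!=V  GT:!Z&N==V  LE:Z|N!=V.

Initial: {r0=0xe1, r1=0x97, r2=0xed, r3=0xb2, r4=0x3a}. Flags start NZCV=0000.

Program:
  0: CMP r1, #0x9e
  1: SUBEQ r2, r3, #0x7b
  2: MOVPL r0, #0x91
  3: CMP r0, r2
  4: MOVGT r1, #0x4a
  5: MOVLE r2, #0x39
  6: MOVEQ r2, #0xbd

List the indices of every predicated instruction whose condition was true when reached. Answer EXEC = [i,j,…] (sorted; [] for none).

EXEC = [5]

0: ✓ CMP  NZCV=1000
1: · SUBEQ
2: · MOVPL
3: ✓ CMP  NZCV=1000
4: · MOVGT
5: ✓ MOVLE  r2←0x39
6: · MOVEQ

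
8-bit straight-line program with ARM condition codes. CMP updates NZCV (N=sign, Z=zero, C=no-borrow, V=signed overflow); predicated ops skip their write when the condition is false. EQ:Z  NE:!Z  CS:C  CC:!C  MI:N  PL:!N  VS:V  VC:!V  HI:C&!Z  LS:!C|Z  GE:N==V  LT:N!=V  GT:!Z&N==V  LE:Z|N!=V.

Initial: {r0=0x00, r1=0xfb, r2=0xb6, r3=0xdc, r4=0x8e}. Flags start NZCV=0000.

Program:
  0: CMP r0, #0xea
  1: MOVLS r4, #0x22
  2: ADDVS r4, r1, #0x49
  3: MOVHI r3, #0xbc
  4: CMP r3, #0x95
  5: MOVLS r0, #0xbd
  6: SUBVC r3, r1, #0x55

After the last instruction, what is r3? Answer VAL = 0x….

0: ✓ CMP  NZCV=0000
1: ✓ MOVLS  r4←0x22
2: · ADDVS
3: · MOVHI
4: ✓ CMP  NZCV=0010
5: · MOVLS
6: ✓ SUBVC  r3←0xa6

VAL = 0xa6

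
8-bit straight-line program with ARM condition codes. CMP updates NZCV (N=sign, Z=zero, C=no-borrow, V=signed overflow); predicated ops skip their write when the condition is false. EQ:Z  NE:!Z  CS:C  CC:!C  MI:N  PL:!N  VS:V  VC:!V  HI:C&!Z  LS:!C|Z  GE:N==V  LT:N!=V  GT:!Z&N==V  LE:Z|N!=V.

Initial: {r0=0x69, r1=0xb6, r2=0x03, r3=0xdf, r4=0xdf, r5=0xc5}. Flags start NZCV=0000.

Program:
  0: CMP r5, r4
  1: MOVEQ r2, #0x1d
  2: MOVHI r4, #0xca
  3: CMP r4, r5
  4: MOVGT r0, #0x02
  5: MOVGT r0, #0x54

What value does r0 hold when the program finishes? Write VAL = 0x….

VAL = 0x54

0: ✓ CMP  NZCV=1000
1: · MOVEQ
2: · MOVHI
3: ✓ CMP  NZCV=0010
4: ✓ MOVGT  r0←0x02
5: ✓ MOVGT  r0←0x54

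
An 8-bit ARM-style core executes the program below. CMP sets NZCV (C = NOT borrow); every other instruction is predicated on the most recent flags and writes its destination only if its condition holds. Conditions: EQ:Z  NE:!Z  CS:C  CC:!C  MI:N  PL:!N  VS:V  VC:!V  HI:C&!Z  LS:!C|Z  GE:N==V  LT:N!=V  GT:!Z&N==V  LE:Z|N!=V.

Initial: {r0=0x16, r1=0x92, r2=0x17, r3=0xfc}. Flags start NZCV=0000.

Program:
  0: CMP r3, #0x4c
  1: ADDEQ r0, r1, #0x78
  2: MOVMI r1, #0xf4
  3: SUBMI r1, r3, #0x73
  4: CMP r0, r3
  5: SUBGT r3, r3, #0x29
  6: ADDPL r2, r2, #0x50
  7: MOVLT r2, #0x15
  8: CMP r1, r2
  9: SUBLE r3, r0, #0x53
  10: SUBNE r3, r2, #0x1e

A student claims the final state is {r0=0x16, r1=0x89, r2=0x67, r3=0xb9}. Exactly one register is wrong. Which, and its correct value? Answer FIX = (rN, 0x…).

FIX = (r3, 0x49)

[0] flags=1010 → (cmp)
[1] flags=1010 EQ?F → skip
[2] flags=1010 MI?T → r1=0xf4
[3] flags=1010 MI?T → r1=0x89
[4] flags=0000 → (cmp)
[5] flags=0000 GT?T → r3=0xd3
[6] flags=0000 PL?T → r2=0x67
[7] flags=0000 LT?F → skip
[8] flags=0011 → (cmp)
[9] flags=0011 LE?T → r3=0xc3
[10] flags=0011 NE?T → r3=0x49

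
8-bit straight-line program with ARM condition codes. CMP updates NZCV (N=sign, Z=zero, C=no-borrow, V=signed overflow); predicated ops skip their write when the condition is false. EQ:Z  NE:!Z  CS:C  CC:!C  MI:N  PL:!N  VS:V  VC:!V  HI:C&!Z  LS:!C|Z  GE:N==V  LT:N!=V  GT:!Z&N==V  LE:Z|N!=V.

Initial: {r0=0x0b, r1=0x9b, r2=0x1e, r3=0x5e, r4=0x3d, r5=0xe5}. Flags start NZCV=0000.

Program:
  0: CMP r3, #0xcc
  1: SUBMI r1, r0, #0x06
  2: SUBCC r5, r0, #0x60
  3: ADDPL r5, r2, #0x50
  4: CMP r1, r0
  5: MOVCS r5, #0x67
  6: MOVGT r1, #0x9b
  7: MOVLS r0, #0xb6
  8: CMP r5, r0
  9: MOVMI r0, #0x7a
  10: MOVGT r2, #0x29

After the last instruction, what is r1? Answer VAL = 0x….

0: ✓ CMP  NZCV=1001
1: ✓ SUBMI  r1←0x05
2: ✓ SUBCC  r5←0xab
3: · ADDPL
4: ✓ CMP  NZCV=1000
5: · MOVCS
6: · MOVGT
7: ✓ MOVLS  r0←0xb6
8: ✓ CMP  NZCV=1000
9: ✓ MOVMI  r0←0x7a
10: · MOVGT

VAL = 0x05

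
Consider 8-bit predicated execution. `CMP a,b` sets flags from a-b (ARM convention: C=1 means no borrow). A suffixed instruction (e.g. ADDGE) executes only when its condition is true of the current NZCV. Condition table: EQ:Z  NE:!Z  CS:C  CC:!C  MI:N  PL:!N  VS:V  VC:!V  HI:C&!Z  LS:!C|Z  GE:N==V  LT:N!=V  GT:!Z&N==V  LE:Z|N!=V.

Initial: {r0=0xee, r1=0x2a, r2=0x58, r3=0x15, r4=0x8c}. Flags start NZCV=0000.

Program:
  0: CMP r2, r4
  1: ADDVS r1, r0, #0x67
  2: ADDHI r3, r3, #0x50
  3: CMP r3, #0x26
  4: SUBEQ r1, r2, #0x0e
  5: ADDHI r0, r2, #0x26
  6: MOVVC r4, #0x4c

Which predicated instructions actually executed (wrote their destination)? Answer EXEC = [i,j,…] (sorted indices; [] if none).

EXEC = [1,6]

[0] flags=1001 → (cmp)
[1] flags=1001 VS?T → r1=0x55
[2] flags=1001 HI?F → skip
[3] flags=1000 → (cmp)
[4] flags=1000 EQ?F → skip
[5] flags=1000 HI?F → skip
[6] flags=1000 VC?T → r4=0x4c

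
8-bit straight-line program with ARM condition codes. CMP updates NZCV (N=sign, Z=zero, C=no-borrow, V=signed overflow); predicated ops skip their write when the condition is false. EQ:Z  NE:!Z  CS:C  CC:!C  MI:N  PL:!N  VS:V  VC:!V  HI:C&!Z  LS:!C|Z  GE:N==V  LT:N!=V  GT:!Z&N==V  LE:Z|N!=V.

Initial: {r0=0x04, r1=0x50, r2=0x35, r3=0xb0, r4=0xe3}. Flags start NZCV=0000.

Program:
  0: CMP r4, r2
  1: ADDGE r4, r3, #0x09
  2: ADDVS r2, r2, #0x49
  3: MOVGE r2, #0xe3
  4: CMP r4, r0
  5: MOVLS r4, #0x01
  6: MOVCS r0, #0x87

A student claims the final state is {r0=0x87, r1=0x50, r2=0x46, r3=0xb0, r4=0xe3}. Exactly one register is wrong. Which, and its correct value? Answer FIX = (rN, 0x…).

0: ✓ CMP  NZCV=1010
1: · ADDGE
2: · ADDVS
3: · MOVGE
4: ✓ CMP  NZCV=1010
5: · MOVLS
6: ✓ MOVCS  r0←0x87

FIX = (r2, 0x35)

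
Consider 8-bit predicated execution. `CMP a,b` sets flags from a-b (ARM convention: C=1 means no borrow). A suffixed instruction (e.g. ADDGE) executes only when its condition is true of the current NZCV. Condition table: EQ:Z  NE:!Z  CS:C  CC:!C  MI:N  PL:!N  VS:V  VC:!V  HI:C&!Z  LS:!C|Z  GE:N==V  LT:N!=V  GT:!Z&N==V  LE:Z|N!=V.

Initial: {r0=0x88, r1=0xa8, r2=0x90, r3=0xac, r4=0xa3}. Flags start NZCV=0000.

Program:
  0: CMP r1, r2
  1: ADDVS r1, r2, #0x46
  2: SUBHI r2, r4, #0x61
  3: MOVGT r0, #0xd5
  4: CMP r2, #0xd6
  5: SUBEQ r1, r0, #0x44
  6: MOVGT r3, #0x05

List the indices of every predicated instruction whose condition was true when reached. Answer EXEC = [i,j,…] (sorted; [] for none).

EXEC = [2,3,6]

[0] flags=0010 → (cmp)
[1] flags=0010 VS?F → skip
[2] flags=0010 HI?T → r2=0x42
[3] flags=0010 GT?T → r0=0xd5
[4] flags=0000 → (cmp)
[5] flags=0000 EQ?F → skip
[6] flags=0000 GT?T → r3=0x05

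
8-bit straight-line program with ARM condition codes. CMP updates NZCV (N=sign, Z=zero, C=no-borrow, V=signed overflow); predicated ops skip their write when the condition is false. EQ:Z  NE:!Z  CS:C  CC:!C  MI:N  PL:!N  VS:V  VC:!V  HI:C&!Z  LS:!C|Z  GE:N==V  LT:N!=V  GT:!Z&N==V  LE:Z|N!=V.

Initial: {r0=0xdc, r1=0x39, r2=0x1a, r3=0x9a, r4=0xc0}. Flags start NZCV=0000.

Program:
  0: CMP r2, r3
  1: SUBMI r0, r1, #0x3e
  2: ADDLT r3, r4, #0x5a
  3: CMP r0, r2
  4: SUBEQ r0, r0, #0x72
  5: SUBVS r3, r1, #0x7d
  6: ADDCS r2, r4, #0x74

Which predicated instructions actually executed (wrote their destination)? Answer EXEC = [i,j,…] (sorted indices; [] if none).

EXEC = [1,6]

0: ✓ CMP  NZCV=1001
1: ✓ SUBMI  r0←0xfb
2: · ADDLT
3: ✓ CMP  NZCV=1010
4: · SUBEQ
5: · SUBVS
6: ✓ ADDCS  r2←0x34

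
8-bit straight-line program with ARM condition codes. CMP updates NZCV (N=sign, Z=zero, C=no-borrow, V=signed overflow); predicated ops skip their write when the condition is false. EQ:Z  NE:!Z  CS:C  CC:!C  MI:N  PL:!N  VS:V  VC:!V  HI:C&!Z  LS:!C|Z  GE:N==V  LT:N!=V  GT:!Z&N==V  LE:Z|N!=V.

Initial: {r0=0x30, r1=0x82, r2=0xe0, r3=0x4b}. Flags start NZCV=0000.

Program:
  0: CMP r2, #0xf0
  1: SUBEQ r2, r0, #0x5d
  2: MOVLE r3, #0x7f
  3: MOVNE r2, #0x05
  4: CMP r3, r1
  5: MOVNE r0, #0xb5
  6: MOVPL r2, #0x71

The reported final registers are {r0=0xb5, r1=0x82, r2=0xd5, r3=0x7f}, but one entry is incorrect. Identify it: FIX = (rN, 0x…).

0: ✓ CMP  NZCV=1000
1: · SUBEQ
2: ✓ MOVLE  r3←0x7f
3: ✓ MOVNE  r2←0x05
4: ✓ CMP  NZCV=1001
5: ✓ MOVNE  r0←0xb5
6: · MOVPL

FIX = (r2, 0x05)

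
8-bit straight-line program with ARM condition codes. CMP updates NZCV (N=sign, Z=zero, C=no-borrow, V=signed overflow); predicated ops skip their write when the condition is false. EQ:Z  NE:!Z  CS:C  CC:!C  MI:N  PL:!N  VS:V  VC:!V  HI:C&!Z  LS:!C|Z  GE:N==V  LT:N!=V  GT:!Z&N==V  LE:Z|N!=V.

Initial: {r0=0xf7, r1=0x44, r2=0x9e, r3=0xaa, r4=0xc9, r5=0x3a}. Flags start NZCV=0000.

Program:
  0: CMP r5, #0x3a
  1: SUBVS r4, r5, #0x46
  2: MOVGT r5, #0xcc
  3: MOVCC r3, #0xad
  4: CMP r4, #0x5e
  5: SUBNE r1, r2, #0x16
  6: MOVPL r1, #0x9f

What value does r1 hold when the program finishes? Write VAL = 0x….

VAL = 0x9f

[0] flags=0110 → (cmp)
[1] flags=0110 VS?F → skip
[2] flags=0110 GT?F → skip
[3] flags=0110 CC?F → skip
[4] flags=0011 → (cmp)
[5] flags=0011 NE?T → r1=0x88
[6] flags=0011 PL?T → r1=0x9f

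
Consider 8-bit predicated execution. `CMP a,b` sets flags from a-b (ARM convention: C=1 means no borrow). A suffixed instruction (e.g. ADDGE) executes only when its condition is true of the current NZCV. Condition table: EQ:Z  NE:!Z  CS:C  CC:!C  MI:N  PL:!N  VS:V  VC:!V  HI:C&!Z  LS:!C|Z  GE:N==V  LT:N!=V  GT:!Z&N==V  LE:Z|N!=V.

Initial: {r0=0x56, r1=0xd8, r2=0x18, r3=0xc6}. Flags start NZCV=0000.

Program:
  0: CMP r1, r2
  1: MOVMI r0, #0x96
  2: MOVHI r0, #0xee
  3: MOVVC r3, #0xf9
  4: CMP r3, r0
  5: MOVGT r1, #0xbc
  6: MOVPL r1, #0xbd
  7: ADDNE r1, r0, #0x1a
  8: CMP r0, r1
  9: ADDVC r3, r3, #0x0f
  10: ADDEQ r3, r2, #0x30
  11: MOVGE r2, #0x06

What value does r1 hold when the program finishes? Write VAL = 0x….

[0] flags=1010 → (cmp)
[1] flags=1010 MI?T → r0=0x96
[2] flags=1010 HI?T → r0=0xee
[3] flags=1010 VC?T → r3=0xf9
[4] flags=0010 → (cmp)
[5] flags=0010 GT?T → r1=0xbc
[6] flags=0010 PL?T → r1=0xbd
[7] flags=0010 NE?T → r1=0x08
[8] flags=1010 → (cmp)
[9] flags=1010 VC?T → r3=0x08
[10] flags=1010 EQ?F → skip
[11] flags=1010 GE?F → skip

VAL = 0x08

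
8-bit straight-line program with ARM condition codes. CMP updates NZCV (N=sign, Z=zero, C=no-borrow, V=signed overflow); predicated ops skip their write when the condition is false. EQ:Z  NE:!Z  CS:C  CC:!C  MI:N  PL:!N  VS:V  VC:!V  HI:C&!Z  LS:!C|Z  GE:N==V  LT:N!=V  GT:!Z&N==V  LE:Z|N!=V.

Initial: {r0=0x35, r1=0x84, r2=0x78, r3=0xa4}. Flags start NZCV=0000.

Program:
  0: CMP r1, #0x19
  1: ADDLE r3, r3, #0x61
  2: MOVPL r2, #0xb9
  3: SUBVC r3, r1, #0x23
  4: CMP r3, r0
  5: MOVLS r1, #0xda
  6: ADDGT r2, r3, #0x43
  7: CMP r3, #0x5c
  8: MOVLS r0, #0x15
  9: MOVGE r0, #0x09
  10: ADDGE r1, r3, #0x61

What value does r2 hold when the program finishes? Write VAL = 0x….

0: ✓ CMP  NZCV=0011
1: ✓ ADDLE  r3←0x05
2: ✓ MOVPL  r2←0xb9
3: · SUBVC
4: ✓ CMP  NZCV=1000
5: ✓ MOVLS  r1←0xda
6: · ADDGT
7: ✓ CMP  NZCV=1000
8: ✓ MOVLS  r0←0x15
9: · MOVGE
10: · ADDGE

VAL = 0xb9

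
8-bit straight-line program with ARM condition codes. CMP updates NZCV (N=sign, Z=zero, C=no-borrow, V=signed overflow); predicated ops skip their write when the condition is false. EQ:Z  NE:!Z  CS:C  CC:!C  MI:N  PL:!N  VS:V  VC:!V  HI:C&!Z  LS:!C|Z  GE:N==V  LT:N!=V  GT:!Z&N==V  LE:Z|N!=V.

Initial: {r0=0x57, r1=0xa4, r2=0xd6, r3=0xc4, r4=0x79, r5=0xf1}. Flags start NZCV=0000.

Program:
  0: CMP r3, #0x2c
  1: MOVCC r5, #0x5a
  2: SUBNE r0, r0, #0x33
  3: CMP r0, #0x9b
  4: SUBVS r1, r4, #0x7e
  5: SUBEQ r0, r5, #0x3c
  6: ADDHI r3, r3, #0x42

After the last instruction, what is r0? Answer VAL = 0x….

VAL = 0x24

0: ✓ CMP  NZCV=1010
1: · MOVCC
2: ✓ SUBNE  r0←0x24
3: ✓ CMP  NZCV=1001
4: ✓ SUBVS  r1←0xfb
5: · SUBEQ
6: · ADDHI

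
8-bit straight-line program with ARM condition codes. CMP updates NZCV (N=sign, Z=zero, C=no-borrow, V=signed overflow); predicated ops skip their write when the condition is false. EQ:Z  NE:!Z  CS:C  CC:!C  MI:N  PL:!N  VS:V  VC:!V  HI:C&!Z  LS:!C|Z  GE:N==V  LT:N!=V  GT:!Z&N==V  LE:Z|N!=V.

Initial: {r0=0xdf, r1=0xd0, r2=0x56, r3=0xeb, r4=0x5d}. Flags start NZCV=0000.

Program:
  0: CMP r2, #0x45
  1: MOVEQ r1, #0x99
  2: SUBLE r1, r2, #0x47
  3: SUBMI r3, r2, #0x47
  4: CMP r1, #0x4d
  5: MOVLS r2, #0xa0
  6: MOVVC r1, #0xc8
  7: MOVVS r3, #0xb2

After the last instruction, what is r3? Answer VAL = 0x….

VAL = 0xeb

[0] flags=0010 → (cmp)
[1] flags=0010 EQ?F → skip
[2] flags=0010 LE?F → skip
[3] flags=0010 MI?F → skip
[4] flags=1010 → (cmp)
[5] flags=1010 LS?F → skip
[6] flags=1010 VC?T → r1=0xc8
[7] flags=1010 VS?F → skip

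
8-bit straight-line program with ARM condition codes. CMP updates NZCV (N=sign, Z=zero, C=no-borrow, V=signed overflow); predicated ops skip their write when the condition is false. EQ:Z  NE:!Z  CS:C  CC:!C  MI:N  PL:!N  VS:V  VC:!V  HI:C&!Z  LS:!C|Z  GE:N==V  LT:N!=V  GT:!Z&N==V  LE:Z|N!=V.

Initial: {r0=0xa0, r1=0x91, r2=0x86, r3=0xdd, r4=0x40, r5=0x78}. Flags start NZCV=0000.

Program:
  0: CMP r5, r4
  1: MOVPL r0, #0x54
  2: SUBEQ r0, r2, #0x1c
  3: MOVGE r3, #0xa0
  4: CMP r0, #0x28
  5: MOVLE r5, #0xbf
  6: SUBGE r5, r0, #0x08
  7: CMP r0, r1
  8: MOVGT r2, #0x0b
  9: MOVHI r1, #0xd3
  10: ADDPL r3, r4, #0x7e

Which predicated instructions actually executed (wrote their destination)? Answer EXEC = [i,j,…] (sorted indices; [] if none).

EXEC = [1,3,6,8]

[0] flags=0010 → (cmp)
[1] flags=0010 PL?T → r0=0x54
[2] flags=0010 EQ?F → skip
[3] flags=0010 GE?T → r3=0xa0
[4] flags=0010 → (cmp)
[5] flags=0010 LE?F → skip
[6] flags=0010 GE?T → r5=0x4c
[7] flags=1001 → (cmp)
[8] flags=1001 GT?T → r2=0x0b
[9] flags=1001 HI?F → skip
[10] flags=1001 PL?F → skip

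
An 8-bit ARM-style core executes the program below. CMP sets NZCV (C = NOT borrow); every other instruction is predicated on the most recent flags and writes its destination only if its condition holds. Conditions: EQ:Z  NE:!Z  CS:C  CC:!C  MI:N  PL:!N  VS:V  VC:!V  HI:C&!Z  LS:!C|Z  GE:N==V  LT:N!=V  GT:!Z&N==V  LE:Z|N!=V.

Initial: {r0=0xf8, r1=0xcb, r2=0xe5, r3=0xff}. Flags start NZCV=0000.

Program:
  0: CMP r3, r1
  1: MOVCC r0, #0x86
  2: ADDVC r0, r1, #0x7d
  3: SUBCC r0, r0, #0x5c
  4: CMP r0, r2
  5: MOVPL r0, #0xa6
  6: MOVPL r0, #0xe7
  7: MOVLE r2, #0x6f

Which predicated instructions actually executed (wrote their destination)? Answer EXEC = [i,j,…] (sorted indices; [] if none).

EXEC = [2,5,6]

[0] flags=0010 → (cmp)
[1] flags=0010 CC?F → skip
[2] flags=0010 VC?T → r0=0x48
[3] flags=0010 CC?F → skip
[4] flags=0000 → (cmp)
[5] flags=0000 PL?T → r0=0xa6
[6] flags=0000 PL?T → r0=0xe7
[7] flags=0000 LE?F → skip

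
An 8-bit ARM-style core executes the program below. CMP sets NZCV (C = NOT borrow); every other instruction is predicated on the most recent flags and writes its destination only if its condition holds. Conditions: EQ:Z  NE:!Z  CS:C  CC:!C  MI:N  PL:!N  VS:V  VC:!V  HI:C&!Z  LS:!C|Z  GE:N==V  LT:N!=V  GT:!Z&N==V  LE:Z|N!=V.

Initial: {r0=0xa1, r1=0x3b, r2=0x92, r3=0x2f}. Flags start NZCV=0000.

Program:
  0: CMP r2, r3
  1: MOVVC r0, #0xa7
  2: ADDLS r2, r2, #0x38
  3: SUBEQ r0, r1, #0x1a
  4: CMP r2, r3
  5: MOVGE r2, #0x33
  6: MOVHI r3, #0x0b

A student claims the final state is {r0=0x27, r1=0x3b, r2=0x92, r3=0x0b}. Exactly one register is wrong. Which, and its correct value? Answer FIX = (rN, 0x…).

[0] flags=0011 → (cmp)
[1] flags=0011 VC?F → skip
[2] flags=0011 LS?F → skip
[3] flags=0011 EQ?F → skip
[4] flags=0011 → (cmp)
[5] flags=0011 GE?F → skip
[6] flags=0011 HI?T → r3=0x0b

FIX = (r0, 0xa1)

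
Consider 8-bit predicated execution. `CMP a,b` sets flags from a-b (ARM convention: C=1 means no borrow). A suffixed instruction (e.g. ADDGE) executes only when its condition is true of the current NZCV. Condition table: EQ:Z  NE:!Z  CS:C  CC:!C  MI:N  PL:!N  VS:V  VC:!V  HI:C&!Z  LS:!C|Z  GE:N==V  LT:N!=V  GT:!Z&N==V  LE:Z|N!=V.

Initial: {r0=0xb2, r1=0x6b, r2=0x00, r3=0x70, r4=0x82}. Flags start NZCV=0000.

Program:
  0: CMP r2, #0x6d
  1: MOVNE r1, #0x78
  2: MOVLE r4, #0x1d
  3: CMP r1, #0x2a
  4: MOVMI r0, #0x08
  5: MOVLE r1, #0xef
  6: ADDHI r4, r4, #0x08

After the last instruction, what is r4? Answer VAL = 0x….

VAL = 0x25

0: ✓ CMP  NZCV=1000
1: ✓ MOVNE  r1←0x78
2: ✓ MOVLE  r4←0x1d
3: ✓ CMP  NZCV=0010
4: · MOVMI
5: · MOVLE
6: ✓ ADDHI  r4←0x25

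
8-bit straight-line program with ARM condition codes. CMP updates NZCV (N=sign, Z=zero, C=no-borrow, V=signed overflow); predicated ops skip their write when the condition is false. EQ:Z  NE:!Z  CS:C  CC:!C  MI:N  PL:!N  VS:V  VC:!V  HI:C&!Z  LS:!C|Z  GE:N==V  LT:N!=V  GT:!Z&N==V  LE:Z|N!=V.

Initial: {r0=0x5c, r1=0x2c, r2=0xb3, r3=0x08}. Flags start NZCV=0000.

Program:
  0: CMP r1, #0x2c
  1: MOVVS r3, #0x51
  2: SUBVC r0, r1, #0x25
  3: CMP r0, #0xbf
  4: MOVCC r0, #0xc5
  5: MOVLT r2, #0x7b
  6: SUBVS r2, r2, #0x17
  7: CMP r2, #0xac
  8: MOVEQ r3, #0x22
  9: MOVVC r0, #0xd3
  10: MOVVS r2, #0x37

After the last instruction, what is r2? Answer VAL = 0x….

VAL = 0xb3

0: ✓ CMP  NZCV=0110
1: · MOVVS
2: ✓ SUBVC  r0←0x07
3: ✓ CMP  NZCV=0000
4: ✓ MOVCC  r0←0xc5
5: · MOVLT
6: · SUBVS
7: ✓ CMP  NZCV=0010
8: · MOVEQ
9: ✓ MOVVC  r0←0xd3
10: · MOVVS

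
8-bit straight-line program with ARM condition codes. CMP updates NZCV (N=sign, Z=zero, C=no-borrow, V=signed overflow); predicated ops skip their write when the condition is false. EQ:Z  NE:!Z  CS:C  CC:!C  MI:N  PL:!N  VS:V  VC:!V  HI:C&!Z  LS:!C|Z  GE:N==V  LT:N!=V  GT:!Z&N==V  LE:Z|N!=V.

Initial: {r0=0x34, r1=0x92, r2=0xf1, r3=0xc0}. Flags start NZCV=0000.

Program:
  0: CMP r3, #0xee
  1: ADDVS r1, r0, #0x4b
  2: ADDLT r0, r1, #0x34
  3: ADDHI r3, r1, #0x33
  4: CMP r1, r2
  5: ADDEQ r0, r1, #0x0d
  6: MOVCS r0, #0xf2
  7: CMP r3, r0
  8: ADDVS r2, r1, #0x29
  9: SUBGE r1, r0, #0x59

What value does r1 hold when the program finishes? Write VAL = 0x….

VAL = 0x92

0: ✓ CMP  NZCV=1000
1: · ADDVS
2: ✓ ADDLT  r0←0xc6
3: · ADDHI
4: ✓ CMP  NZCV=1000
5: · ADDEQ
6: · MOVCS
7: ✓ CMP  NZCV=1000
8: · ADDVS
9: · SUBGE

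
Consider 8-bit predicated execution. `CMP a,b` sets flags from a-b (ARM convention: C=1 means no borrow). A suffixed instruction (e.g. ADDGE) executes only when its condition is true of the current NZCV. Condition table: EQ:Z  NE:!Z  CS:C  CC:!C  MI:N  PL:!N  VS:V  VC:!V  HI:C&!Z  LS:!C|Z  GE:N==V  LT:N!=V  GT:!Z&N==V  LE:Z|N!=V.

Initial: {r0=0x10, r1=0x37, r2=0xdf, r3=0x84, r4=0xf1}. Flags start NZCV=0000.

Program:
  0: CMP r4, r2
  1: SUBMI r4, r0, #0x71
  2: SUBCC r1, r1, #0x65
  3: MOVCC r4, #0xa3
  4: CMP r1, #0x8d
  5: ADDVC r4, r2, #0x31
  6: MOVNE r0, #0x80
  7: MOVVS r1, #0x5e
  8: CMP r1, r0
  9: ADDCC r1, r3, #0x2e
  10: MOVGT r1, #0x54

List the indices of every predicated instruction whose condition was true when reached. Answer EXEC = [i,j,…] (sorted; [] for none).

EXEC = [6,7,9,10]

0: ✓ CMP  NZCV=0010
1: · SUBMI
2: · SUBCC
3: · MOVCC
4: ✓ CMP  NZCV=1001
5: · ADDVC
6: ✓ MOVNE  r0←0x80
7: ✓ MOVVS  r1←0x5e
8: ✓ CMP  NZCV=1001
9: ✓ ADDCC  r1←0xb2
10: ✓ MOVGT  r1←0x54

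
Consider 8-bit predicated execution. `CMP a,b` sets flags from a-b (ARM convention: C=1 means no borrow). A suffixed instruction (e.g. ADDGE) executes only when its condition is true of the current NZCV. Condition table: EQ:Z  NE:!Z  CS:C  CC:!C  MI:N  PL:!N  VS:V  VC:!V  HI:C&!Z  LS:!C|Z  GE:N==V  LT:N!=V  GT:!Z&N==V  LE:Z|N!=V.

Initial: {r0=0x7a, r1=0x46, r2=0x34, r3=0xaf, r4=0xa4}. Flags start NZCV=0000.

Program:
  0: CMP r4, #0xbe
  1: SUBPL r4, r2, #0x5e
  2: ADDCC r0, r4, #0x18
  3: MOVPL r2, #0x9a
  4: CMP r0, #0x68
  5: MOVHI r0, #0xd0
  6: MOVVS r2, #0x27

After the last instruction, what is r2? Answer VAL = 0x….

0: ✓ CMP  NZCV=1000
1: · SUBPL
2: ✓ ADDCC  r0←0xbc
3: · MOVPL
4: ✓ CMP  NZCV=0011
5: ✓ MOVHI  r0←0xd0
6: ✓ MOVVS  r2←0x27

VAL = 0x27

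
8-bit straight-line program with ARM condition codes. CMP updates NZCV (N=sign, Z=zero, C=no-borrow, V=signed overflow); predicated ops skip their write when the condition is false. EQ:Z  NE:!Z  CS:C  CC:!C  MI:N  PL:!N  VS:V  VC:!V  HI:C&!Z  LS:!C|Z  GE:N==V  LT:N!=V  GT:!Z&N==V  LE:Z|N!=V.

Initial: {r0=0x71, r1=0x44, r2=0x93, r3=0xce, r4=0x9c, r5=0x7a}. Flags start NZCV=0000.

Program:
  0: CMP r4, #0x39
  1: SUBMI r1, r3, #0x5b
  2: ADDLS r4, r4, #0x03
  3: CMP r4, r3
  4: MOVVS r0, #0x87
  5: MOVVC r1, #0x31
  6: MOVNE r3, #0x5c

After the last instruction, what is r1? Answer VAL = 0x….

VAL = 0x31

[0] flags=0011 → (cmp)
[1] flags=0011 MI?F → skip
[2] flags=0011 LS?F → skip
[3] flags=1000 → (cmp)
[4] flags=1000 VS?F → skip
[5] flags=1000 VC?T → r1=0x31
[6] flags=1000 NE?T → r3=0x5c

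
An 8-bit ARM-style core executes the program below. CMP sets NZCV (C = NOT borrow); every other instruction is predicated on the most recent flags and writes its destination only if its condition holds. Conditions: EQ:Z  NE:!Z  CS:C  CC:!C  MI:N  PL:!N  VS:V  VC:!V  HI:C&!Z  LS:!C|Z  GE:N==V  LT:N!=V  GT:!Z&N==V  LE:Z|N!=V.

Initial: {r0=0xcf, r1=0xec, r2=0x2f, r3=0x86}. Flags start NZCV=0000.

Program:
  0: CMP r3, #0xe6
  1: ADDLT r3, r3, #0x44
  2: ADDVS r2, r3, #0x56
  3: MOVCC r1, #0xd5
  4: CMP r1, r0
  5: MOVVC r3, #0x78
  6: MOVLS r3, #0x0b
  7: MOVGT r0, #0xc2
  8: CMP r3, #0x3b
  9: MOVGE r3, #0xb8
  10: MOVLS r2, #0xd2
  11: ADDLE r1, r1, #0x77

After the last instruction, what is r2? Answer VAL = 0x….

0: ✓ CMP  NZCV=1000
1: ✓ ADDLT  r3←0xca
2: · ADDVS
3: ✓ MOVCC  r1←0xd5
4: ✓ CMP  NZCV=0010
5: ✓ MOVVC  r3←0x78
6: · MOVLS
7: ✓ MOVGT  r0←0xc2
8: ✓ CMP  NZCV=0010
9: ✓ MOVGE  r3←0xb8
10: · MOVLS
11: · ADDLE

VAL = 0x2f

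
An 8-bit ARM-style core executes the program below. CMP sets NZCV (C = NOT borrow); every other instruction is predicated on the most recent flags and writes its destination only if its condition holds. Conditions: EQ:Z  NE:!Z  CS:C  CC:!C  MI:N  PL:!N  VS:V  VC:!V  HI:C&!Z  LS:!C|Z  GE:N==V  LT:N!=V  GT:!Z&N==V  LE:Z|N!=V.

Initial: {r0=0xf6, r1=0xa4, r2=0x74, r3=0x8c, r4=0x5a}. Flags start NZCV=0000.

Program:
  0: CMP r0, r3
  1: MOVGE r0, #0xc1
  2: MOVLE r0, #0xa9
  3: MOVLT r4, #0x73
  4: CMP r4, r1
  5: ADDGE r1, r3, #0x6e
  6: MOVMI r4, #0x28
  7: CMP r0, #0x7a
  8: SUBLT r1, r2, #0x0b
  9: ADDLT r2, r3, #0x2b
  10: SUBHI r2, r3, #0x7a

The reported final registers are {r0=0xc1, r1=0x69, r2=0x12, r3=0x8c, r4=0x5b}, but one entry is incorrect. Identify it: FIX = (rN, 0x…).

FIX = (r4, 0x28)

0: ✓ CMP  NZCV=0010
1: ✓ MOVGE  r0←0xc1
2: · MOVLE
3: · MOVLT
4: ✓ CMP  NZCV=1001
5: ✓ ADDGE  r1←0xfa
6: ✓ MOVMI  r4←0x28
7: ✓ CMP  NZCV=0011
8: ✓ SUBLT  r1←0x69
9: ✓ ADDLT  r2←0xb7
10: ✓ SUBHI  r2←0x12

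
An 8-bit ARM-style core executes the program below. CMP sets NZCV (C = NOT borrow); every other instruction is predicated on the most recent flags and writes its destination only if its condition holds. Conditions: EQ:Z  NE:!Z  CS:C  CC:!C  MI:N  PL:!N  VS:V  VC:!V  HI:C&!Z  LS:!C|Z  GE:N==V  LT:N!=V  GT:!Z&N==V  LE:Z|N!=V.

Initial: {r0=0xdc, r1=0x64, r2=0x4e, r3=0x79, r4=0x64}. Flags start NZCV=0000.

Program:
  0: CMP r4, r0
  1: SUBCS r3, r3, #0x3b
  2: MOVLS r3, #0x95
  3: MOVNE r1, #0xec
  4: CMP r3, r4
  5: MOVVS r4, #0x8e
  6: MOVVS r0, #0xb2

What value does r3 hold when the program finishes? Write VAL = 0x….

VAL = 0x95

0: ✓ CMP  NZCV=1001
1: · SUBCS
2: ✓ MOVLS  r3←0x95
3: ✓ MOVNE  r1←0xec
4: ✓ CMP  NZCV=0011
5: ✓ MOVVS  r4←0x8e
6: ✓ MOVVS  r0←0xb2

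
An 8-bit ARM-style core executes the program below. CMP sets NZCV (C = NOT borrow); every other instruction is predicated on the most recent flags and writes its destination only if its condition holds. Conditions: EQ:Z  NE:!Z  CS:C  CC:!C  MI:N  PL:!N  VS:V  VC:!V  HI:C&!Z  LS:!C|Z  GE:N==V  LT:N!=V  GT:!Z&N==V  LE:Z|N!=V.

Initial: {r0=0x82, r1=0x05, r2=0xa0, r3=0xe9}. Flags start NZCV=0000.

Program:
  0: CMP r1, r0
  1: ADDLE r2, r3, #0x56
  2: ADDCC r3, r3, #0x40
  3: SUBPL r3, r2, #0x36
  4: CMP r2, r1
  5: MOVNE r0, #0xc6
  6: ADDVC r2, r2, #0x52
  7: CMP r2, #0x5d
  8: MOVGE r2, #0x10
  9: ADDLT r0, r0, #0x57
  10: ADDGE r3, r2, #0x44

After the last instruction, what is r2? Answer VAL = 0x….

0: ✓ CMP  NZCV=1001
1: · ADDLE
2: ✓ ADDCC  r3←0x29
3: · SUBPL
4: ✓ CMP  NZCV=1010
5: ✓ MOVNE  r0←0xc6
6: ✓ ADDVC  r2←0xf2
7: ✓ CMP  NZCV=1010
8: · MOVGE
9: ✓ ADDLT  r0←0x1d
10: · ADDGE

VAL = 0xf2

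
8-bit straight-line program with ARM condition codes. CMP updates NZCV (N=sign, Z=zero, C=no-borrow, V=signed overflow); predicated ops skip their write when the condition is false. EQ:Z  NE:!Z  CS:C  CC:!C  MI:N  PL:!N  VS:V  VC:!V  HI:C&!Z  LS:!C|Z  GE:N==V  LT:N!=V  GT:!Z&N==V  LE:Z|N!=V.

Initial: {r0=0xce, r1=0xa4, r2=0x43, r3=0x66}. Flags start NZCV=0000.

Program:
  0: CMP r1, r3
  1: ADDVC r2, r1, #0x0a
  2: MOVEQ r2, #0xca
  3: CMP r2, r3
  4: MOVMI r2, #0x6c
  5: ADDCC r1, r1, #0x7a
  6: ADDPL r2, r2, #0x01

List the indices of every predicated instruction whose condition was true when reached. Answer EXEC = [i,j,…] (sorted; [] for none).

EXEC = [4,5]

[0] flags=0011 → (cmp)
[1] flags=0011 VC?F → skip
[2] flags=0011 EQ?F → skip
[3] flags=1000 → (cmp)
[4] flags=1000 MI?T → r2=0x6c
[5] flags=1000 CC?T → r1=0x1e
[6] flags=1000 PL?F → skip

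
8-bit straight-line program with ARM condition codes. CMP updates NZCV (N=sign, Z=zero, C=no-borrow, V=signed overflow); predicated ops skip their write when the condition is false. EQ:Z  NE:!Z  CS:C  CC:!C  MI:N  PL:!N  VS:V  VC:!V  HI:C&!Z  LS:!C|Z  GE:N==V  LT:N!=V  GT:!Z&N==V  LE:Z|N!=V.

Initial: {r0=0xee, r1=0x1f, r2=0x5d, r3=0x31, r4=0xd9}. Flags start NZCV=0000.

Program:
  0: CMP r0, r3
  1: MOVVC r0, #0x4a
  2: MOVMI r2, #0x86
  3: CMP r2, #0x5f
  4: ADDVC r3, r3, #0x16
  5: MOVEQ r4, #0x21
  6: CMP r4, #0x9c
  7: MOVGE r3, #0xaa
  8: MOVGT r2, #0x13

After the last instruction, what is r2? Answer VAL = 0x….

[0] flags=1010 → (cmp)
[1] flags=1010 VC?T → r0=0x4a
[2] flags=1010 MI?T → r2=0x86
[3] flags=0011 → (cmp)
[4] flags=0011 VC?F → skip
[5] flags=0011 EQ?F → skip
[6] flags=0010 → (cmp)
[7] flags=0010 GE?T → r3=0xaa
[8] flags=0010 GT?T → r2=0x13

VAL = 0x13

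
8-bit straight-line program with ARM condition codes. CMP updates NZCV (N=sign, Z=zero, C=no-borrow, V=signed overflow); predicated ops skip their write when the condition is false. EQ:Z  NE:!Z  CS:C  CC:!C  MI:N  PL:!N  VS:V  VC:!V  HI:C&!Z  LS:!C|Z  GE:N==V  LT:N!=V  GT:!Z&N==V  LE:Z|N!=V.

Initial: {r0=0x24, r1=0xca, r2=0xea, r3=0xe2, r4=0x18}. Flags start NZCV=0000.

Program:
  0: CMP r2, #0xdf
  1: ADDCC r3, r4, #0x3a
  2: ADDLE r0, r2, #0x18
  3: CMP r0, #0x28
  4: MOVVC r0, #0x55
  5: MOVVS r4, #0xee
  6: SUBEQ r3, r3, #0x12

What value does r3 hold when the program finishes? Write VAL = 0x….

0: ✓ CMP  NZCV=0010
1: · ADDCC
2: · ADDLE
3: ✓ CMP  NZCV=1000
4: ✓ MOVVC  r0←0x55
5: · MOVVS
6: · SUBEQ

VAL = 0xe2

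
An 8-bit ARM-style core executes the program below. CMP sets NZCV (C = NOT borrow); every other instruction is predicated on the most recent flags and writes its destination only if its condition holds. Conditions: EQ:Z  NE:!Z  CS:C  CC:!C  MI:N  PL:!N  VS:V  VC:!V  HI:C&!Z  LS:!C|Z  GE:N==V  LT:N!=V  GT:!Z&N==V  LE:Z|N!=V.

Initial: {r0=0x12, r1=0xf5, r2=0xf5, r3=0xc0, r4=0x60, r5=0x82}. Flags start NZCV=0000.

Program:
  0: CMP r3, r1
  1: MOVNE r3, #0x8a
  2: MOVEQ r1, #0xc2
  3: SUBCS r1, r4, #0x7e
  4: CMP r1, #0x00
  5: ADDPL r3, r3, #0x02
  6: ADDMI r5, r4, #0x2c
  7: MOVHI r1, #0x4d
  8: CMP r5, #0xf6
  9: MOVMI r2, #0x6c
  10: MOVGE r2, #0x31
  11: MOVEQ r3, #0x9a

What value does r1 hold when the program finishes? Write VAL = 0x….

0: ✓ CMP  NZCV=1000
1: ✓ MOVNE  r3←0x8a
2: · MOVEQ
3: · SUBCS
4: ✓ CMP  NZCV=1010
5: · ADDPL
6: ✓ ADDMI  r5←0x8c
7: ✓ MOVHI  r1←0x4d
8: ✓ CMP  NZCV=1000
9: ✓ MOVMI  r2←0x6c
10: · MOVGE
11: · MOVEQ

VAL = 0x4d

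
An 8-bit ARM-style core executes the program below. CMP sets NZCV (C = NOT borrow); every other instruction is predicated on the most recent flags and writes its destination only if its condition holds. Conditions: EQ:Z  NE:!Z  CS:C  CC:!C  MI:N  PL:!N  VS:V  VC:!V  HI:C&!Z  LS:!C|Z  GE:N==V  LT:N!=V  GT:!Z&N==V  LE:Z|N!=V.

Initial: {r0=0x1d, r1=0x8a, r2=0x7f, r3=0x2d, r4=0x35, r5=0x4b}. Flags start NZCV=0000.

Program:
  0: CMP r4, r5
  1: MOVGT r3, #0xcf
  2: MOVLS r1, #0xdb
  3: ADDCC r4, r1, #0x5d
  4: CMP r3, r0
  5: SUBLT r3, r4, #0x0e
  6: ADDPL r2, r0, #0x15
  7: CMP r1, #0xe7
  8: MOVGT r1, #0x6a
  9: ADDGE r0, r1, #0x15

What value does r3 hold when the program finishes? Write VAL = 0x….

VAL = 0x2d

0: ✓ CMP  NZCV=1000
1: · MOVGT
2: ✓ MOVLS  r1←0xdb
3: ✓ ADDCC  r4←0x38
4: ✓ CMP  NZCV=0010
5: · SUBLT
6: ✓ ADDPL  r2←0x32
7: ✓ CMP  NZCV=1000
8: · MOVGT
9: · ADDGE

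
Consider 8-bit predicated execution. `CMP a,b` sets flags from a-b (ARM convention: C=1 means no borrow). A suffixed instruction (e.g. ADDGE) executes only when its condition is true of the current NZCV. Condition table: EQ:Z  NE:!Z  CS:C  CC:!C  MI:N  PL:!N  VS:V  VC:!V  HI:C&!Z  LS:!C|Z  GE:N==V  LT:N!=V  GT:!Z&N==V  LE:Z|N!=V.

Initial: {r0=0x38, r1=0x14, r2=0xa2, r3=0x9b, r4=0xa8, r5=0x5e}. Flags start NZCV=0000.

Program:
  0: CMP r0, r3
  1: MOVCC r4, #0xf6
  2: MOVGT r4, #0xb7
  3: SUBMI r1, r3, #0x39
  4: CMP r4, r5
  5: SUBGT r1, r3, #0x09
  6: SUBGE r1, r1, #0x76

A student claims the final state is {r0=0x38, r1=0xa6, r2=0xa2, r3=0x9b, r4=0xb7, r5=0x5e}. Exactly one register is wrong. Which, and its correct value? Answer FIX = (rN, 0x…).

FIX = (r1, 0x62)

0: ✓ CMP  NZCV=1001
1: ✓ MOVCC  r4←0xf6
2: ✓ MOVGT  r4←0xb7
3: ✓ SUBMI  r1←0x62
4: ✓ CMP  NZCV=0011
5: · SUBGT
6: · SUBGE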